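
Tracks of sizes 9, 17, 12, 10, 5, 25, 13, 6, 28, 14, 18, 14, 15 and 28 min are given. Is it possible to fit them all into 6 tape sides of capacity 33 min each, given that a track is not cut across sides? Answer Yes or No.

Total = 214 min; ⌈214/33⌉ = 7.
At least 7 tape sides are required, but only 6 are allowed.

No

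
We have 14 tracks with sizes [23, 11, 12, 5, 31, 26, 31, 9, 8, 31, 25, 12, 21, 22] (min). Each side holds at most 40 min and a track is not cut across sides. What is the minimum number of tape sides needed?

Total = 31 + 31 + 31 + 26 + 25 + 23 + 22 + 21 + 12 + 12 + 11 + 9 + 8 + 5 = 267 min.
Lower bound: ⌈267/40⌉ = 7 tape sides.
Also, 8 tracks each exceed 20 min, and no two of those can share a side, so at least 8 tape sides are needed.
A packing using 8 tape sides:
  side 1: 31 + 9 = 40
  side 2: 31 + 8 = 39
  side 3: 31 + 5 = 36
  side 4: 26 + 12 = 38
  side 5: 25 + 12 = 37
  side 6: 23 + 11 = 34
  side 7: 22 = 22
  side 8: 21 = 21
This matches the lower bound, so 8 is optimal.

8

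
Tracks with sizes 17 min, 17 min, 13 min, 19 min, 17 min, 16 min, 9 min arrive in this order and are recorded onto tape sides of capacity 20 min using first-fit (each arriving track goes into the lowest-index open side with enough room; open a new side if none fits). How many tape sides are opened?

7

  17 → side 1 (new)  [load 17/20]
  17 → side 2 (new)  [load 17/20]
  13 → side 3 (new)  [load 13/20]
  19 → side 4 (new)  [load 19/20]
  17 → side 5 (new)  [load 17/20]
  16 → side 6 (new)  [load 16/20]
  9 → side 7 (new)  [load 9/20]
7 tape sides opened.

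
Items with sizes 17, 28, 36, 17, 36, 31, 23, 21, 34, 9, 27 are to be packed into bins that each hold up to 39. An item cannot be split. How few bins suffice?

Total = 36 + 36 + 34 + 31 + 28 + 27 + 23 + 21 + 17 + 17 + 9 = 279.
Lower bound: ⌈279/39⌉ = 8 bins.
A packing using 9 bins:
  bin 1: 36 = 36
  bin 2: 36 = 36
  bin 3: 34 = 34
  bin 4: 31 = 31
  bin 5: 28 + 9 = 37
  bin 6: 27 = 27
  bin 7: 23 = 23
  bin 8: 21 + 17 = 38
  bin 9: 17 = 17
No arrangement into 8 bins stays within capacity, so 9 is optimal.

9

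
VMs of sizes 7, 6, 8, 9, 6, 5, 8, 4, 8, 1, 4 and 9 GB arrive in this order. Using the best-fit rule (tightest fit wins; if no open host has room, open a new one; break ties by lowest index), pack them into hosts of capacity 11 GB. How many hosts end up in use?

  7 → host 1 (new)  [load 7/11]
  6 → host 2 (new)  [load 6/11]
  8 → host 3 (new)  [load 8/11]
  9 → host 4 (new)  [load 9/11]
  6 → host 5 (new)  [load 6/11]
  5 → host 2  [load 11/11]
  8 → host 6 (new)  [load 8/11]
  4 → host 1  [load 11/11]
  8 → host 7 (new)  [load 8/11]
  1 → host 4  [load 10/11]
  4 → host 5  [load 10/11]
  9 → host 8 (new)  [load 9/11]
8 hosts opened.

8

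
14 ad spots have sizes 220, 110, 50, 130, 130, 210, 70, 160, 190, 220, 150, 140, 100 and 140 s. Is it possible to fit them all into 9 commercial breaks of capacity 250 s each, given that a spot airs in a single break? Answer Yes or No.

Total = 2020 s; ⌈2020/250⌉ = 9.
10 ad spots each exceed half the capacity and cannot share a break, forcing at least 10 commercial breaks.
At least 10 commercial breaks are required, but only 9 are allowed.

No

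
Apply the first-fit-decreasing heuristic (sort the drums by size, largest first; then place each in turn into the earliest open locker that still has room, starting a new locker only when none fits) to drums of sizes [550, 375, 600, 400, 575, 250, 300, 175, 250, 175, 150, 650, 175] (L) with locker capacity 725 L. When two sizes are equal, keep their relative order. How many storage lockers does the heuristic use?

7

Sorted descending: 650, 600, 575, 550, 400, 375, 300, 250, 250, 175, 175, 175, 150.
  650 → locker 1 (new)  [load 650/725]
  600 → locker 2 (new)  [load 600/725]
  575 → locker 3 (new)  [load 575/725]
  550 → locker 4 (new)  [load 550/725]
  400 → locker 5 (new)  [load 400/725]
  375 → locker 6 (new)  [load 375/725]
  300 → locker 5  [load 700/725]
  250 → locker 6  [load 625/725]
  250 → locker 7 (new)  [load 250/725]
  175 → locker 4  [load 725/725]
  175 → locker 7  [load 425/725]
  175 → locker 7  [load 600/725]
  150 → locker 3  [load 725/725]
7 storage lockers opened.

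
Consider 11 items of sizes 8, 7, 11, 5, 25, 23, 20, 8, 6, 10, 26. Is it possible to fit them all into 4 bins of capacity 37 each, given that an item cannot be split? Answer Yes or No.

No

Total = 149; ⌈149/37⌉ = 5.
At least 5 bins are required, but only 4 are allowed.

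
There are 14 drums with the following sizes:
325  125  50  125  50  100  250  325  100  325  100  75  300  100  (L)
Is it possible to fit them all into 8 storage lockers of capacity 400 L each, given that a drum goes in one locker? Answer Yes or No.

A valid assignment using 7 storage lockers:
  locker 1: 325 + 75 = 400
  locker 2: 325 + 50 = 375
  locker 3: 325 + 50 = 375
  locker 4: 300 + 100 = 400
  locker 5: 250 + 125 = 375
  locker 6: 125 + 100 + 100 = 325
  locker 7: 100 = 100
That uses only 7 ≤ 8, so 8 storage lockers are enough.

Yes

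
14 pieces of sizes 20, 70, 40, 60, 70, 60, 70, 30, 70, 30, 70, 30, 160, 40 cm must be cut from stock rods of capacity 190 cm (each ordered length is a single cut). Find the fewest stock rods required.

5

Total = 160 + 70 + 70 + 70 + 70 + 70 + 60 + 60 + 40 + 40 + 30 + 30 + 30 + 20 = 820 cm.
Lower bound: ⌈820/190⌉ = 5 stock rods.
A packing using 5 stock rods:
  stock rod 1: 160 + 30 = 190
  stock rod 2: 70 + 70 + 40 = 180
  stock rod 3: 70 + 70 + 40 = 180
  stock rod 4: 70 + 60 + 60 = 190
  stock rod 5: 30 + 30 + 20 = 80
This matches the lower bound, so 5 is optimal.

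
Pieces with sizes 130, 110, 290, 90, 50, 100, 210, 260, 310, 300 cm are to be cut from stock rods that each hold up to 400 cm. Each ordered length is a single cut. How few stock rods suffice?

5

Total = 310 + 300 + 290 + 260 + 210 + 130 + 110 + 100 + 90 + 50 = 1850 cm.
Lower bound: ⌈1850/400⌉ = 5 stock rods.
A packing using 5 stock rods:
  stock rod 1: 310 + 90 = 400
  stock rod 2: 300 + 100 = 400
  stock rod 3: 290 + 110 = 400
  stock rod 4: 260 + 130 = 390
  stock rod 5: 210 + 50 = 260
This matches the lower bound, so 5 is optimal.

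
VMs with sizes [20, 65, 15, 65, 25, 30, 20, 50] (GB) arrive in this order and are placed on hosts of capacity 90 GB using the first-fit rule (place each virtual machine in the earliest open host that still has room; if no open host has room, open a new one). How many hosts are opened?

  20 → host 1 (new)  [load 20/90]
  65 → host 1  [load 85/90]
  15 → host 2 (new)  [load 15/90]
  65 → host 2  [load 80/90]
  25 → host 3 (new)  [load 25/90]
  30 → host 3  [load 55/90]
  20 → host 3  [load 75/90]
  50 → host 4 (new)  [load 50/90]
4 hosts opened.

4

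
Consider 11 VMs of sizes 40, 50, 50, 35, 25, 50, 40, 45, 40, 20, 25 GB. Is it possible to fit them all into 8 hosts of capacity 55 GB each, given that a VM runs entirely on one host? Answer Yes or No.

Total = 420 GB; ⌈420/55⌉ = 8.
The bound of 8 does not rule out 8, but exhaustive search shows no assignment into 8 hosts of capacity 55 GB exists — the minimum is 9.

No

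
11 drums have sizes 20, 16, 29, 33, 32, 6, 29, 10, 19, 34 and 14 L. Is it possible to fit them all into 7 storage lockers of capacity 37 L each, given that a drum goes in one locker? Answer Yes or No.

Total = 242 L; ⌈242/37⌉ = 7.
The bound of 7 does not rule out 7, but exhaustive search shows no assignment into 7 storage lockers of capacity 37 L exists — the minimum is 8.

No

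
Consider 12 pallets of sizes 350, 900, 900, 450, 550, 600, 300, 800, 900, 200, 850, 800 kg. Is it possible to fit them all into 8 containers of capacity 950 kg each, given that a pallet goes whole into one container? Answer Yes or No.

No

Total = 7600 kg; ⌈7600/950⌉ = 8.
The bound of 8 does not rule out 8, but exhaustive search shows no assignment into 8 containers of capacity 950 kg exists — the minimum is 9.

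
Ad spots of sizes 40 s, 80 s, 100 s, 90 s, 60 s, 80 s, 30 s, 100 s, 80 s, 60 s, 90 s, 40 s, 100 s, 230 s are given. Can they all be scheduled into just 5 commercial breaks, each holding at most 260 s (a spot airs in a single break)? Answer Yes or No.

A valid assignment using 5 commercial breaks:
  break 1: 230 + 30 = 260
  break 2: 100 + 100 + 60 = 260
  break 3: 100 + 90 + 60 = 250
  break 4: 90 + 80 + 80 = 250
  break 5: 80 + 40 + 40 = 160
Every load is within 260 s, so 5 commercial breaks suffice.

Yes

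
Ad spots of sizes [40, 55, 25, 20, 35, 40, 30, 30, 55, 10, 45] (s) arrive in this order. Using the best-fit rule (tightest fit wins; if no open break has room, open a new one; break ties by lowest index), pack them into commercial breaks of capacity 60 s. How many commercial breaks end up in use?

7

  40 → break 1 (new)  [load 40/60]
  55 → break 2 (new)  [load 55/60]
  25 → break 3 (new)  [load 25/60]
  20 → break 1  [load 60/60]
  35 → break 3  [load 60/60]
  40 → break 4 (new)  [load 40/60]
  30 → break 5 (new)  [load 30/60]
  30 → break 5  [load 60/60]
  55 → break 6 (new)  [load 55/60]
  10 → break 4  [load 50/60]
  45 → break 7 (new)  [load 45/60]
7 commercial breaks opened.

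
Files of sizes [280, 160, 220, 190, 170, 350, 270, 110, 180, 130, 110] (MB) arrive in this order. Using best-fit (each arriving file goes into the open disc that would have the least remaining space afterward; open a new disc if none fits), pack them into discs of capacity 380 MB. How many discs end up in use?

7

  280 → disc 1 (new)  [load 280/380]
  160 → disc 2 (new)  [load 160/380]
  220 → disc 2  [load 380/380]
  190 → disc 3 (new)  [load 190/380]
  170 → disc 3  [load 360/380]
  350 → disc 4 (new)  [load 350/380]
  270 → disc 5 (new)  [load 270/380]
  110 → disc 5  [load 380/380]
  180 → disc 6 (new)  [load 180/380]
  130 → disc 6  [load 310/380]
  110 → disc 7 (new)  [load 110/380]
7 discs opened.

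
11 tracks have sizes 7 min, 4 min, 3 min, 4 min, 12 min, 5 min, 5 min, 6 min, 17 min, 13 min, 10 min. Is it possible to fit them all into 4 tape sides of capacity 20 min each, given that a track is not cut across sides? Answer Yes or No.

No

Total = 86 min; ⌈86/20⌉ = 5.
At least 5 tape sides are required, but only 4 are allowed.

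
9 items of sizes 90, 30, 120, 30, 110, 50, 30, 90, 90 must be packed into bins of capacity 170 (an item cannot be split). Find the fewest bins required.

Total = 120 + 110 + 90 + 90 + 90 + 50 + 30 + 30 + 30 = 640.
Lower bound: ⌈640/170⌉ = 4 bins.
Also, 5 items each exceed 85, and no two of those can share a bin, so at least 5 bins are needed.
A packing using 5 bins:
  bin 1: 120 + 50 = 170
  bin 2: 110 + 30 + 30 = 170
  bin 3: 90 + 30 = 120
  bin 4: 90 = 90
  bin 5: 90 = 90
This matches the lower bound, so 5 is optimal.

5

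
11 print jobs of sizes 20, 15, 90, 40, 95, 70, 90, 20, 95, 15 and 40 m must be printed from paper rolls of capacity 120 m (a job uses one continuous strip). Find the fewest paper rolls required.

6

Total = 95 + 95 + 90 + 90 + 70 + 40 + 40 + 20 + 20 + 15 + 15 = 590 m.
Lower bound: ⌈590/120⌉ = 5 paper rolls.
A packing using 6 paper rolls:
  roll 1: 95 + 20 = 115
  roll 2: 95 + 20 = 115
  roll 3: 90 + 15 + 15 = 120
  roll 4: 90 = 90
  roll 5: 70 + 40 = 110
  roll 6: 40 = 40
No arrangement into 5 paper rolls stays within capacity, so 6 is optimal.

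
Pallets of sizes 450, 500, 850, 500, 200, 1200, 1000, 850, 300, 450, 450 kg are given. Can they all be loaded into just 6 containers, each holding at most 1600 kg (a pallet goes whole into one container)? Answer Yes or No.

Yes

A valid assignment using 5 containers:
  container 1: 1200 + 300 = 1500
  container 2: 1000 + 500 = 1500
  container 3: 850 + 500 + 200 = 1550
  container 4: 850 + 450 = 1300
  container 5: 450 + 450 = 900
That uses only 5 ≤ 6, so 6 containers are enough.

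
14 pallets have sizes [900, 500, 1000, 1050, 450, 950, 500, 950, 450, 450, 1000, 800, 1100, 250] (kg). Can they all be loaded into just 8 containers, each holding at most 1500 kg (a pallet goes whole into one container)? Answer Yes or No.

Yes

A valid assignment using 8 containers:
  container 1: 1100 + 250 = 1350
  container 2: 1050 + 450 = 1500
  container 3: 1000 + 500 = 1500
  container 4: 1000 + 500 = 1500
  container 5: 950 + 450 = 1400
  container 6: 950 + 450 = 1400
  container 7: 900 = 900
  container 8: 800 = 800
Every load is within 1500 kg, so 8 containers suffice.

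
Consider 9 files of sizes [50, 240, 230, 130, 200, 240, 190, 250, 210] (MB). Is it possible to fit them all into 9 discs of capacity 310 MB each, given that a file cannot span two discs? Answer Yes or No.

A valid assignment using 8 discs:
  disc 1: 250 + 50 = 300
  disc 2: 240 = 240
  disc 3: 240 = 240
  disc 4: 230 = 230
  disc 5: 210 = 210
  disc 6: 200 = 200
  disc 7: 190 = 190
  disc 8: 130 = 130
That uses only 8 ≤ 9, so 9 discs are enough.

Yes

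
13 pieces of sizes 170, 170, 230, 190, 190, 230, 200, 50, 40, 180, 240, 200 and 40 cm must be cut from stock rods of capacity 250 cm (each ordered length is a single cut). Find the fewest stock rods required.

Total = 240 + 230 + 230 + 200 + 200 + 190 + 190 + 180 + 170 + 170 + 50 + 40 + 40 = 2130 cm.
Lower bound: ⌈2130/250⌉ = 9 stock rods.
Also, 10 pieces each exceed 125 cm, and no two of those can share a stock rod, so at least 10 stock rods are needed.
A packing using 10 stock rods:
  stock rod 1: 240 = 240
  stock rod 2: 230 = 230
  stock rod 3: 230 = 230
  stock rod 4: 200 + 50 = 250
  stock rod 5: 200 + 40 = 240
  stock rod 6: 190 + 40 = 230
  stock rod 7: 190 = 190
  stock rod 8: 180 = 180
  stock rod 9: 170 = 170
  stock rod 10: 170 = 170
This matches the lower bound, so 10 is optimal.

10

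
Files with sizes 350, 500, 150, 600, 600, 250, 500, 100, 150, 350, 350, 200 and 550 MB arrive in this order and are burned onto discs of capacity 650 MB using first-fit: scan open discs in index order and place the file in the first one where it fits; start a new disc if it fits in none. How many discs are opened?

  350 → disc 1 (new)  [load 350/650]
  500 → disc 2 (new)  [load 500/650]
  150 → disc 1  [load 500/650]
  600 → disc 3 (new)  [load 600/650]
  600 → disc 4 (new)  [load 600/650]
  250 → disc 5 (new)  [load 250/650]
  500 → disc 6 (new)  [load 500/650]
  100 → disc 1  [load 600/650]
  150 → disc 2  [load 650/650]
  350 → disc 5  [load 600/650]
  350 → disc 7 (new)  [load 350/650]
  200 → disc 7  [load 550/650]
  550 → disc 8 (new)  [load 550/650]
8 discs opened.

8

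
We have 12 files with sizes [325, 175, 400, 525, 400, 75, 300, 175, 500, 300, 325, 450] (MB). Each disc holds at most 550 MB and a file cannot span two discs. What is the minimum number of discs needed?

9

Total = 525 + 500 + 450 + 400 + 400 + 325 + 325 + 300 + 300 + 175 + 175 + 75 = 3950 MB.
Lower bound: ⌈3950/550⌉ = 8 discs.
Also, 9 files each exceed 275 MB, and no two of those can share a disc, so at least 9 discs are needed.
A packing using 9 discs:
  disc 1: 525 = 525
  disc 2: 500 = 500
  disc 3: 450 + 75 = 525
  disc 4: 400 = 400
  disc 5: 400 = 400
  disc 6: 325 + 175 = 500
  disc 7: 325 + 175 = 500
  disc 8: 300 = 300
  disc 9: 300 = 300
This matches the lower bound, so 9 is optimal.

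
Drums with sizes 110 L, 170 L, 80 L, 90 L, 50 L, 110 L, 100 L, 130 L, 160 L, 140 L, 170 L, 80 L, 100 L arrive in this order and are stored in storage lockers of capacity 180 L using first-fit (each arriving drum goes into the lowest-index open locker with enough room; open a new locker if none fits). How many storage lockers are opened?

  110 → locker 1 (new)  [load 110/180]
  170 → locker 2 (new)  [load 170/180]
  80 → locker 3 (new)  [load 80/180]
  90 → locker 3  [load 170/180]
  50 → locker 1  [load 160/180]
  110 → locker 4 (new)  [load 110/180]
  100 → locker 5 (new)  [load 100/180]
  130 → locker 6 (new)  [load 130/180]
  160 → locker 7 (new)  [load 160/180]
  140 → locker 8 (new)  [load 140/180]
  170 → locker 9 (new)  [load 170/180]
  80 → locker 5  [load 180/180]
  100 → locker 10 (new)  [load 100/180]
10 storage lockers opened.

10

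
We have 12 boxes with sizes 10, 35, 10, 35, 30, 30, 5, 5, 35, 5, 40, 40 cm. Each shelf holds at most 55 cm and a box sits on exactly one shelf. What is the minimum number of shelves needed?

Total = 40 + 40 + 35 + 35 + 35 + 30 + 30 + 10 + 10 + 5 + 5 + 5 = 280 cm.
Lower bound: ⌈280/55⌉ = 6 shelves.
Also, 7 boxes each exceed 55/2 cm, and no two of those can share a shelf, so at least 7 shelves are needed.
A packing using 7 shelves:
  shelf 1: 40 + 10 + 5 = 55
  shelf 2: 40 + 10 + 5 = 55
  shelf 3: 35 + 5 = 40
  shelf 4: 35 = 35
  shelf 5: 35 = 35
  shelf 6: 30 = 30
  shelf 7: 30 = 30
This matches the lower bound, so 7 is optimal.

7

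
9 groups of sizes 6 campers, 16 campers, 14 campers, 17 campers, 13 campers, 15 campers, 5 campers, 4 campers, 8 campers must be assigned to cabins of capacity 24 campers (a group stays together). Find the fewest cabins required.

Total = 17 + 16 + 15 + 14 + 13 + 8 + 6 + 5 + 4 = 98 campers.
Lower bound: ⌈98/24⌉ = 5 cabins.
A packing using 5 cabins:
  cabin 1: 17 + 6 = 23
  cabin 2: 16 + 8 = 24
  cabin 3: 15 + 5 + 4 = 24
  cabin 4: 14 = 14
  cabin 5: 13 = 13
This matches the lower bound, so 5 is optimal.

5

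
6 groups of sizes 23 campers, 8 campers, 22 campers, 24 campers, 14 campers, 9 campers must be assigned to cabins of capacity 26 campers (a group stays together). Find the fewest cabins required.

5

Total = 24 + 23 + 22 + 14 + 9 + 8 = 100 campers.
Lower bound: ⌈100/26⌉ = 4 cabins.
A packing using 5 cabins:
  cabin 1: 24 = 24
  cabin 2: 23 = 23
  cabin 3: 22 = 22
  cabin 4: 14 + 9 = 23
  cabin 5: 8 = 8
No arrangement into 4 cabins stays within capacity, so 5 is optimal.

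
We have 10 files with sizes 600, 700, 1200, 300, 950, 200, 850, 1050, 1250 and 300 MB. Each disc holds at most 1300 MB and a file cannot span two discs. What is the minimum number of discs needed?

6

Total = 1250 + 1200 + 1050 + 950 + 850 + 700 + 600 + 300 + 300 + 200 = 7400 MB.
Lower bound: ⌈7400/1300⌉ = 6 discs.
A packing using 6 discs:
  disc 1: 1250 = 1250
  disc 2: 1200 = 1200
  disc 3: 1050 + 200 = 1250
  disc 4: 950 + 300 = 1250
  disc 5: 850 + 300 = 1150
  disc 6: 700 + 600 = 1300
This matches the lower bound, so 6 is optimal.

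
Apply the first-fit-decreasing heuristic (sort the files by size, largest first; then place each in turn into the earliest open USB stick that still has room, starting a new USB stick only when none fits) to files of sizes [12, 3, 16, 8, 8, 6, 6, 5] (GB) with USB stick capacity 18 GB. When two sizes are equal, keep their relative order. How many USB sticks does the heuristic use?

4

Sorted descending: 16, 12, 8, 8, 6, 6, 5, 3.
  16 → USB stick 1 (new)  [load 16/18]
  12 → USB stick 2 (new)  [load 12/18]
  8 → USB stick 3 (new)  [load 8/18]
  8 → USB stick 3  [load 16/18]
  6 → USB stick 2  [load 18/18]
  6 → USB stick 4 (new)  [load 6/18]
  5 → USB stick 4  [load 11/18]
  3 → USB stick 4  [load 14/18]
4 USB sticks opened.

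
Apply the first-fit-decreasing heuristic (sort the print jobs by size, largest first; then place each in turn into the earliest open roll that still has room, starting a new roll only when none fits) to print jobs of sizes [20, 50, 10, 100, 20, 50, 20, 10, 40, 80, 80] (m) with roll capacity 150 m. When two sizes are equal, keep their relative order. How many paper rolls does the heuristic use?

Sorted descending: 100, 80, 80, 50, 50, 40, 20, 20, 20, 10, 10.
  100 → roll 1 (new)  [load 100/150]
  80 → roll 2 (new)  [load 80/150]
  80 → roll 3 (new)  [load 80/150]
  50 → roll 1  [load 150/150]
  50 → roll 2  [load 130/150]
  40 → roll 3  [load 120/150]
  20 → roll 2  [load 150/150]
  20 → roll 3  [load 140/150]
  20 → roll 4 (new)  [load 20/150]
  10 → roll 3  [load 150/150]
  10 → roll 4  [load 30/150]
4 paper rolls opened.

4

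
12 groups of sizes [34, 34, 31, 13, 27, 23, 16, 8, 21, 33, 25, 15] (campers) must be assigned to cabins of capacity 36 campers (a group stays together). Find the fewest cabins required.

Total = 34 + 34 + 33 + 31 + 27 + 25 + 23 + 21 + 16 + 15 + 13 + 8 = 280 campers.
Lower bound: ⌈280/36⌉ = 8 cabins.
A packing using 9 cabins:
  cabin 1: 34 = 34
  cabin 2: 34 = 34
  cabin 3: 33 = 33
  cabin 4: 31 = 31
  cabin 5: 27 + 8 = 35
  cabin 6: 25 = 25
  cabin 7: 23 + 13 = 36
  cabin 8: 21 + 15 = 36
  cabin 9: 16 = 16
No arrangement into 8 cabins stays within capacity, so 9 is optimal.

9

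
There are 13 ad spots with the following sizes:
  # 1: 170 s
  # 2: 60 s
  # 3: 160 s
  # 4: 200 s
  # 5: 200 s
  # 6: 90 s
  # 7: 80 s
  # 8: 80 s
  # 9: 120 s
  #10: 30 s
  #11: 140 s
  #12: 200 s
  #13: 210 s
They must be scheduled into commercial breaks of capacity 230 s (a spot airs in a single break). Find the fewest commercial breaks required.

9

Total = 210 + 200 + 200 + 200 + 170 + 160 + 140 + 120 + 90 + 80 + 80 + 60 + 30 = 1740 s.
Lower bound: ⌈1740/230⌉ = 8 commercial breaks.
A packing using 9 commercial breaks:
  break 1: 210 = 210
  break 2: 200 + 30 = 230
  break 3: 200 = 200
  break 4: 200 = 200
  break 5: 170 + 60 = 230
  break 6: 160 = 160
  break 7: 140 + 90 = 230
  break 8: 120 + 80 = 200
  break 9: 80 = 80
No arrangement into 8 commercial breaks stays within capacity, so 9 is optimal.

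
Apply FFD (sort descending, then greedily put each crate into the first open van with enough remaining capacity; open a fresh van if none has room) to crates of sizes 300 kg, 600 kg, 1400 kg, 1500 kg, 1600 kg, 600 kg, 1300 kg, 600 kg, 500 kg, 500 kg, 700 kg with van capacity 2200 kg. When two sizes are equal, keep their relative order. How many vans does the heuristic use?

Sorted descending: 1600, 1500, 1400, 1300, 700, 600, 600, 600, 500, 500, 300.
  1600 → van 1 (new)  [load 1600/2200]
  1500 → van 2 (new)  [load 1500/2200]
  1400 → van 3 (new)  [load 1400/2200]
  1300 → van 4 (new)  [load 1300/2200]
  700 → van 2  [load 2200/2200]
  600 → van 1  [load 2200/2200]
  600 → van 3  [load 2000/2200]
  600 → van 4  [load 1900/2200]
  500 → van 5 (new)  [load 500/2200]
  500 → van 5  [load 1000/2200]
  300 → van 4  [load 2200/2200]
5 vans opened.

5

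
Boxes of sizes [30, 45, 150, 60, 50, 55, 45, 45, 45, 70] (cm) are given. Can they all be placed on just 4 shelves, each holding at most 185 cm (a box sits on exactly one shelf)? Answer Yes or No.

Yes

A valid assignment using 4 shelves:
  shelf 1: 150 + 30 = 180
  shelf 2: 70 + 60 + 55 = 185
  shelf 3: 50 + 45 + 45 + 45 = 185
  shelf 4: 45 = 45
Every load is within 185 cm, so 4 shelves suffice.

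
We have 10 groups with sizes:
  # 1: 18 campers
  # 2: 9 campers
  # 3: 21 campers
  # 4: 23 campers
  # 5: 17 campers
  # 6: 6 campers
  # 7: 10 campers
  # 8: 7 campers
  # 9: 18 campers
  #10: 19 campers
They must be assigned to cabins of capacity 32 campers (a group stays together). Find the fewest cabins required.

Total = 23 + 21 + 19 + 18 + 18 + 17 + 10 + 9 + 7 + 6 = 148 campers.
Lower bound: ⌈148/32⌉ = 5 cabins.
Also, 6 groups each exceed 16 campers, and no two of those can share a cabin, so at least 6 cabins are needed.
A packing using 6 cabins:
  cabin 1: 23 + 9 = 32
  cabin 2: 21 + 10 = 31
  cabin 3: 19 + 7 + 6 = 32
  cabin 4: 18 = 18
  cabin 5: 18 = 18
  cabin 6: 17 = 17
This matches the lower bound, so 6 is optimal.

6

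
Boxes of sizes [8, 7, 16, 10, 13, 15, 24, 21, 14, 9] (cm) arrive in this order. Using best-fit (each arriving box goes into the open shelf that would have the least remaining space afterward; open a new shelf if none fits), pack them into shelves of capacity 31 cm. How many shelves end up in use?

5

  8 → shelf 1 (new)  [load 8/31]
  7 → shelf 1  [load 15/31]
  16 → shelf 1  [load 31/31]
  10 → shelf 2 (new)  [load 10/31]
  13 → shelf 2  [load 23/31]
  15 → shelf 3 (new)  [load 15/31]
  24 → shelf 4 (new)  [load 24/31]
  21 → shelf 5 (new)  [load 21/31]
  14 → shelf 3  [load 29/31]
  9 → shelf 5  [load 30/31]
5 shelves opened.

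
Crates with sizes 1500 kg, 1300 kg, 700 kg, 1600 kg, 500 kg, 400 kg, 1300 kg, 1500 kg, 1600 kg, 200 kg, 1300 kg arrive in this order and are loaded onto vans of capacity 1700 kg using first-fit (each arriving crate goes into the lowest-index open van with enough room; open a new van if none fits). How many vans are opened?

  1500 → van 1 (new)  [load 1500/1700]
  1300 → van 2 (new)  [load 1300/1700]
  700 → van 3 (new)  [load 700/1700]
  1600 → van 4 (new)  [load 1600/1700]
  500 → van 3  [load 1200/1700]
  400 → van 2  [load 1700/1700]
  1300 → van 5 (new)  [load 1300/1700]
  1500 → van 6 (new)  [load 1500/1700]
  1600 → van 7 (new)  [load 1600/1700]
  200 → van 1  [load 1700/1700]
  1300 → van 8 (new)  [load 1300/1700]
8 vans opened.

8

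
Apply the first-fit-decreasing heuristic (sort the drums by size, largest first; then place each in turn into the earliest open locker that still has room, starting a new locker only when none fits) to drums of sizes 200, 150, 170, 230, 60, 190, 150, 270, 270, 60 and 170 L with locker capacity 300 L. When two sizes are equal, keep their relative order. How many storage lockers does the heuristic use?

Sorted descending: 270, 270, 230, 200, 190, 170, 170, 150, 150, 60, 60.
  270 → locker 1 (new)  [load 270/300]
  270 → locker 2 (new)  [load 270/300]
  230 → locker 3 (new)  [load 230/300]
  200 → locker 4 (new)  [load 200/300]
  190 → locker 5 (new)  [load 190/300]
  170 → locker 6 (new)  [load 170/300]
  170 → locker 7 (new)  [load 170/300]
  150 → locker 8 (new)  [load 150/300]
  150 → locker 8  [load 300/300]
  60 → locker 3  [load 290/300]
  60 → locker 4  [load 260/300]
8 storage lockers opened.

8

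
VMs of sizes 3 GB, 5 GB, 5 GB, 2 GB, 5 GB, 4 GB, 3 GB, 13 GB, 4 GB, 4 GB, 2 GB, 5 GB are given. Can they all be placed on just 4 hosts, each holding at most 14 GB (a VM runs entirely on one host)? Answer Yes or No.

A valid assignment using 4 hosts:
  host 1: 13 = 13
  host 2: 5 + 5 + 4 = 14
  host 3: 5 + 5 + 4 = 14
  host 4: 4 + 3 + 3 + 2 + 2 = 14
Every load is within 14 GB, so 4 hosts suffice.

Yes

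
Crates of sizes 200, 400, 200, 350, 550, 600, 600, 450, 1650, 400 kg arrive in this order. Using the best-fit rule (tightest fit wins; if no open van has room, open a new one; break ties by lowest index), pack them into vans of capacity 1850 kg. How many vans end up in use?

  200 → van 1 (new)  [load 200/1850]
  400 → van 1  [load 600/1850]
  200 → van 1  [load 800/1850]
  350 → van 1  [load 1150/1850]
  550 → van 1  [load 1700/1850]
  600 → van 2 (new)  [load 600/1850]
  600 → van 2  [load 1200/1850]
  450 → van 2  [load 1650/1850]
  1650 → van 3 (new)  [load 1650/1850]
  400 → van 4 (new)  [load 400/1850]
4 vans opened.

4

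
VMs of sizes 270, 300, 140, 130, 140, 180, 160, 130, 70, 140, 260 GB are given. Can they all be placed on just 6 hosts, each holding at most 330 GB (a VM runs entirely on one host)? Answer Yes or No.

No

Total = 1920 GB; ⌈1920/330⌉ = 6.
The bound of 6 does not rule out 6, but exhaustive search shows no assignment into 6 hosts of capacity 330 GB exists — the minimum is 7.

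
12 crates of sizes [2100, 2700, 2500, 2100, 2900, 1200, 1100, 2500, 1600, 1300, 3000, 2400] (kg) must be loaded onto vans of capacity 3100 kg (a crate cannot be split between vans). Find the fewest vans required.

10

Total = 3000 + 2900 + 2700 + 2500 + 2500 + 2400 + 2100 + 2100 + 1600 + 1300 + 1200 + 1100 = 25400 kg.
Lower bound: ⌈25400/3100⌉ = 9 vans.
A packing using 10 vans:
  van 1: 3000 = 3000
  van 2: 2900 = 2900
  van 3: 2700 = 2700
  van 4: 2500 = 2500
  van 5: 2500 = 2500
  van 6: 2400 = 2400
  van 7: 2100 = 2100
  van 8: 2100 = 2100
  van 9: 1600 + 1300 = 2900
  van 10: 1200 + 1100 = 2300
No arrangement into 9 vans stays within capacity, so 10 is optimal.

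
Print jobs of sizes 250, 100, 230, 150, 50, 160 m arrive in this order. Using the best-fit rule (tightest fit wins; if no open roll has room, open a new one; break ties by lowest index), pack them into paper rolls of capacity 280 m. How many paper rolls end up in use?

  250 → roll 1 (new)  [load 250/280]
  100 → roll 2 (new)  [load 100/280]
  230 → roll 3 (new)  [load 230/280]
  150 → roll 2  [load 250/280]
  50 → roll 3  [load 280/280]
  160 → roll 4 (new)  [load 160/280]
4 paper rolls opened.

4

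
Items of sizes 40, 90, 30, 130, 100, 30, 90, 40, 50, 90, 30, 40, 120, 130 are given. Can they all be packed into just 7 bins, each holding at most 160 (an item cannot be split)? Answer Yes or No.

Yes

A valid assignment using 7 bins:
  bin 1: 130 + 30 = 160
  bin 2: 130 + 30 = 160
  bin 3: 120 + 40 = 160
  bin 4: 100 + 50 = 150
  bin 5: 90 + 40 + 30 = 160
  bin 6: 90 + 40 = 130
  bin 7: 90 = 90
Every load is within 160, so 7 bins suffice.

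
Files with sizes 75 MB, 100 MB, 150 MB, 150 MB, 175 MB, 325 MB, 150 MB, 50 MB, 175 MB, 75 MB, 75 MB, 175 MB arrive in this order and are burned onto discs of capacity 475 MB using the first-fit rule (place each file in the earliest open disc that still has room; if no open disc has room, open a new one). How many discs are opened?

4

  75 → disc 1 (new)  [load 75/475]
  100 → disc 1  [load 175/475]
  150 → disc 1  [load 325/475]
  150 → disc 1  [load 475/475]
  175 → disc 2 (new)  [load 175/475]
  325 → disc 3 (new)  [load 325/475]
  150 → disc 2  [load 325/475]
  50 → disc 2  [load 375/475]
  175 → disc 4 (new)  [load 175/475]
  75 → disc 2  [load 450/475]
  75 → disc 3  [load 400/475]
  175 → disc 4  [load 350/475]
4 discs opened.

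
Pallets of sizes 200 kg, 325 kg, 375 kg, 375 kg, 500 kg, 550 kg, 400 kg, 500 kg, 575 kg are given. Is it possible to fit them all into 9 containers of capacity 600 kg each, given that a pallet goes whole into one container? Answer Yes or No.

A valid assignment using 8 containers:
  container 1: 575 = 575
  container 2: 550 = 550
  container 3: 500 = 500
  container 4: 500 = 500
  container 5: 400 + 200 = 600
  container 6: 375 = 375
  container 7: 375 = 375
  container 8: 325 = 325
That uses only 8 ≤ 9, so 9 containers are enough.

Yes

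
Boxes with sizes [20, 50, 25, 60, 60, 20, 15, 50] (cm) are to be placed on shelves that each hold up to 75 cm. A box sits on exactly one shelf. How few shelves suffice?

Total = 60 + 60 + 50 + 50 + 25 + 20 + 20 + 15 = 300 cm.
Lower bound: ⌈300/75⌉ = 4 shelves.
A packing using 5 shelves:
  shelf 1: 60 + 15 = 75
  shelf 2: 60 = 60
  shelf 3: 50 + 25 = 75
  shelf 4: 50 + 20 = 70
  shelf 5: 20 = 20
No arrangement into 4 shelves stays within capacity, so 5 is optimal.

5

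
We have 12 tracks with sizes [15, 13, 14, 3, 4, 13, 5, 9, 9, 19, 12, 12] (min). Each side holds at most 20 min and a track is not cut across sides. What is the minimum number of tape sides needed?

Total = 19 + 15 + 14 + 13 + 13 + 12 + 12 + 9 + 9 + 5 + 4 + 3 = 128 min.
Lower bound: ⌈128/20⌉ = 7 tape sides.
A packing using 8 tape sides:
  side 1: 19 = 19
  side 2: 15 + 5 = 20
  side 3: 14 + 4 = 18
  side 4: 13 + 3 = 16
  side 5: 13 = 13
  side 6: 12 = 12
  side 7: 12 = 12
  side 8: 9 + 9 = 18
No arrangement into 7 tape sides stays within capacity, so 8 is optimal.

8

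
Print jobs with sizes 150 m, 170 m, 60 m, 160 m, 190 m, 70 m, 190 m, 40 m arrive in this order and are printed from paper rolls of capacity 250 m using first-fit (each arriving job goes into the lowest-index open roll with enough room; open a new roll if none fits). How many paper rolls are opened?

5

  150 → roll 1 (new)  [load 150/250]
  170 → roll 2 (new)  [load 170/250]
  60 → roll 1  [load 210/250]
  160 → roll 3 (new)  [load 160/250]
  190 → roll 4 (new)  [load 190/250]
  70 → roll 2  [load 240/250]
  190 → roll 5 (new)  [load 190/250]
  40 → roll 1  [load 250/250]
5 paper rolls opened.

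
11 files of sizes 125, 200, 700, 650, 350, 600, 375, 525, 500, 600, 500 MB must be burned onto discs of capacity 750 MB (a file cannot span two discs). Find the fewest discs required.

8

Total = 700 + 650 + 600 + 600 + 525 + 500 + 500 + 375 + 350 + 200 + 125 = 5125 MB.
Lower bound: ⌈5125/750⌉ = 7 discs.
A packing using 8 discs:
  disc 1: 700 = 700
  disc 2: 650 = 650
  disc 3: 600 + 125 = 725
  disc 4: 600 = 600
  disc 5: 525 + 200 = 725
  disc 6: 500 = 500
  disc 7: 500 = 500
  disc 8: 375 + 350 = 725
No arrangement into 7 discs stays within capacity, so 8 is optimal.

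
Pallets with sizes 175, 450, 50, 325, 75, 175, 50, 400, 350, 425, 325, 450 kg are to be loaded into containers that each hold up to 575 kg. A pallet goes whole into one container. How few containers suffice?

Total = 450 + 450 + 425 + 400 + 350 + 325 + 325 + 175 + 175 + 75 + 50 + 50 = 3250 kg.
Lower bound: ⌈3250/575⌉ = 6 containers.
Also, 7 pallets each exceed 575/2 kg, and no two of those can share a container, so at least 7 containers are needed.
A packing using 7 containers:
  container 1: 450 + 75 + 50 = 575
  container 2: 450 + 50 = 500
  container 3: 425 = 425
  container 4: 400 + 175 = 575
  container 5: 350 + 175 = 525
  container 6: 325 = 325
  container 7: 325 = 325
This matches the lower bound, so 7 is optimal.

7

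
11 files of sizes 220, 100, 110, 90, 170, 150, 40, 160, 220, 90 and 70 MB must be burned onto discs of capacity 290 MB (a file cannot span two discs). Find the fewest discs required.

6

Total = 220 + 220 + 170 + 160 + 150 + 110 + 100 + 90 + 90 + 70 + 40 = 1420 MB.
Lower bound: ⌈1420/290⌉ = 5 discs.
A packing using 6 discs:
  disc 1: 220 + 70 = 290
  disc 2: 220 + 40 = 260
  disc 3: 170 + 110 = 280
  disc 4: 160 + 100 = 260
  disc 5: 150 + 90 = 240
  disc 6: 90 = 90
No arrangement into 5 discs stays within capacity, so 6 is optimal.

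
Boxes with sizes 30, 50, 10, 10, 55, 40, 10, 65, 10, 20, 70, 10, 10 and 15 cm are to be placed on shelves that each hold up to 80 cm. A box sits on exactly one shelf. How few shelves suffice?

Total = 70 + 65 + 55 + 50 + 40 + 30 + 20 + 15 + 10 + 10 + 10 + 10 + 10 + 10 = 405 cm.
Lower bound: ⌈405/80⌉ = 6 shelves.
A packing using 6 shelves:
  shelf 1: 70 + 10 = 80
  shelf 2: 65 + 15 = 80
  shelf 3: 55 + 20 = 75
  shelf 4: 50 + 30 = 80
  shelf 5: 40 + 10 + 10 + 10 + 10 = 80
  shelf 6: 10 = 10
This matches the lower bound, so 6 is optimal.

6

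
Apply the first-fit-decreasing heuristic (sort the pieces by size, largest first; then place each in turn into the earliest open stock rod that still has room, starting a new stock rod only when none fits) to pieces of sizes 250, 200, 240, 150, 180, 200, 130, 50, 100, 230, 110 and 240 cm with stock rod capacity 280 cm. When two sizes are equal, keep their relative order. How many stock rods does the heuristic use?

Sorted descending: 250, 240, 240, 230, 200, 200, 180, 150, 130, 110, 100, 50.
  250 → stock rod 1 (new)  [load 250/280]
  240 → stock rod 2 (new)  [load 240/280]
  240 → stock rod 3 (new)  [load 240/280]
  230 → stock rod 4 (new)  [load 230/280]
  200 → stock rod 5 (new)  [load 200/280]
  200 → stock rod 6 (new)  [load 200/280]
  180 → stock rod 7 (new)  [load 180/280]
  150 → stock rod 8 (new)  [load 150/280]
  130 → stock rod 8  [load 280/280]
  110 → stock rod 9 (new)  [load 110/280]
  100 → stock rod 7  [load 280/280]
  50 → stock rod 4  [load 280/280]
9 stock rods opened.

9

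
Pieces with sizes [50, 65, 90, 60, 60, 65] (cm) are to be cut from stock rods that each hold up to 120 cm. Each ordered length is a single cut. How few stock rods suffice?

4

Total = 90 + 65 + 65 + 60 + 60 + 50 = 390 cm.
Lower bound: ⌈390/120⌉ = 4 stock rods.
A packing using 4 stock rods:
  stock rod 1: 90 = 90
  stock rod 2: 65 + 50 = 115
  stock rod 3: 65 = 65
  stock rod 4: 60 + 60 = 120
This matches the lower bound, so 4 is optimal.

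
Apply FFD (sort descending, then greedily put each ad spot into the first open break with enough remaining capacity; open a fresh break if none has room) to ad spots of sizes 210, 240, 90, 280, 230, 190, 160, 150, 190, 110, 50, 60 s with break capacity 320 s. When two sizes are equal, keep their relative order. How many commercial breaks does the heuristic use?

7

Sorted descending: 280, 240, 230, 210, 190, 190, 160, 150, 110, 90, 60, 50.
  280 → break 1 (new)  [load 280/320]
  240 → break 2 (new)  [load 240/320]
  230 → break 3 (new)  [load 230/320]
  210 → break 4 (new)  [load 210/320]
  190 → break 5 (new)  [load 190/320]
  190 → break 6 (new)  [load 190/320]
  160 → break 7 (new)  [load 160/320]
  150 → break 7  [load 310/320]
  110 → break 4  [load 320/320]
  90 → break 3  [load 320/320]
  60 → break 2  [load 300/320]
  50 → break 5  [load 240/320]
7 commercial breaks opened.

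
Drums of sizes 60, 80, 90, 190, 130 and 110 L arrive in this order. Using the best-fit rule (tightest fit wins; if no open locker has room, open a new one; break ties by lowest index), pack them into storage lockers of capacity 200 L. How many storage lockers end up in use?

4

  60 → locker 1 (new)  [load 60/200]
  80 → locker 1  [load 140/200]
  90 → locker 2 (new)  [load 90/200]
  190 → locker 3 (new)  [load 190/200]
  130 → locker 4 (new)  [load 130/200]
  110 → locker 2  [load 200/200]
4 storage lockers opened.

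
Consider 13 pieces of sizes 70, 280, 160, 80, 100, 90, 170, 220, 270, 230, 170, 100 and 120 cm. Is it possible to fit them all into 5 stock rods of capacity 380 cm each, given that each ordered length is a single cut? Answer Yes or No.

Total = 2060 cm; ⌈2060/380⌉ = 6.
At least 6 stock rods are required, but only 5 are allowed.

No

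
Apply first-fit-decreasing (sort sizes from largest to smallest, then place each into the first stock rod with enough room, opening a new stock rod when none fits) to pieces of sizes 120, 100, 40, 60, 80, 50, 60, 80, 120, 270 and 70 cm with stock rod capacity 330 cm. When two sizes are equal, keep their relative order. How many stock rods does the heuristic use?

4

Sorted descending: 270, 120, 120, 100, 80, 80, 70, 60, 60, 50, 40.
  270 → stock rod 1 (new)  [load 270/330]
  120 → stock rod 2 (new)  [load 120/330]
  120 → stock rod 2  [load 240/330]
  100 → stock rod 3 (new)  [load 100/330]
  80 → stock rod 2  [load 320/330]
  80 → stock rod 3  [load 180/330]
  70 → stock rod 3  [load 250/330]
  60 → stock rod 1  [load 330/330]
  60 → stock rod 3  [load 310/330]
  50 → stock rod 4 (new)  [load 50/330]
  40 → stock rod 4  [load 90/330]
4 stock rods opened.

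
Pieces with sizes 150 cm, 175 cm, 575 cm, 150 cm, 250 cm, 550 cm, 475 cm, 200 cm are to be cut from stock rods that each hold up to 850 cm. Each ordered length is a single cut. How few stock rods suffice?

Total = 575 + 550 + 475 + 250 + 200 + 175 + 150 + 150 = 2525 cm.
Lower bound: ⌈2525/850⌉ = 3 stock rods.
A packing using 3 stock rods:
  stock rod 1: 575 + 250 = 825
  stock rod 2: 550 + 150 + 150 = 850
  stock rod 3: 475 + 200 + 175 = 850
This matches the lower bound, so 3 is optimal.

3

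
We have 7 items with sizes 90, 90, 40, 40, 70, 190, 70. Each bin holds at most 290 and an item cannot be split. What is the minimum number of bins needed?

3

Total = 190 + 90 + 90 + 70 + 70 + 40 + 40 = 590.
Lower bound: ⌈590/290⌉ = 3 bins.
A packing using 3 bins:
  bin 1: 190 + 90 = 280
  bin 2: 90 + 70 + 70 + 40 = 270
  bin 3: 40 = 40
This matches the lower bound, so 3 is optimal.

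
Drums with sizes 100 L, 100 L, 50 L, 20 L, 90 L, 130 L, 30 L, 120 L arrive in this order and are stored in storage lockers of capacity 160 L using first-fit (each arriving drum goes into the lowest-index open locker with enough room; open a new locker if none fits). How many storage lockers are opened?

  100 → locker 1 (new)  [load 100/160]
  100 → locker 2 (new)  [load 100/160]
  50 → locker 1  [load 150/160]
  20 → locker 2  [load 120/160]
  90 → locker 3 (new)  [load 90/160]
  130 → locker 4 (new)  [load 130/160]
  30 → locker 2  [load 150/160]
  120 → locker 5 (new)  [load 120/160]
5 storage lockers opened.

5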